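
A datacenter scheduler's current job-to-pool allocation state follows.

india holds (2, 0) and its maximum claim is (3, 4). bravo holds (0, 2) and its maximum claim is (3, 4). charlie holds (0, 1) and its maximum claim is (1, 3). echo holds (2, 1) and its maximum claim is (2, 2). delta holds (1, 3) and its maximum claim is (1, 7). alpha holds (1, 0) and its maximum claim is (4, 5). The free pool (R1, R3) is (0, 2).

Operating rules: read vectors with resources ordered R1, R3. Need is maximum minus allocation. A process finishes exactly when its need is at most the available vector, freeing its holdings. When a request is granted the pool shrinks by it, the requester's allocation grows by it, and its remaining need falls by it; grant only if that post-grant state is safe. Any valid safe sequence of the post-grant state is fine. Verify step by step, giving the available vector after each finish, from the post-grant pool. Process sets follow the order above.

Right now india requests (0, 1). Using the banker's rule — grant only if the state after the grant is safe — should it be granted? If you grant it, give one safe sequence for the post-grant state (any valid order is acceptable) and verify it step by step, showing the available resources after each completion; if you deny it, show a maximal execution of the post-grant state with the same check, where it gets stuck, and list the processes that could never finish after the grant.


GRANT: granting preserves safety; a valid post-grant sequence is echo, charlie, india, bravo, delta, alpha.
Key observation: the transfer keeps a workable pool ((0, 1)); echo starts the safe sequence.
Verifying the post-grant state step by step:
  pool = (0, 1)
  echo: need (0, 1) fits (0, 1); releases (2, 1), pool now (2, 2)
  charlie: need (1, 2) fits (2, 2); releases (0, 1), pool now (2, 3)
  india: need (1, 3) fits (2, 3); releases (2, 1), pool now (4, 4)
  bravo: need (3, 2) fits (4, 4); releases (0, 2), pool now (4, 6)
  delta: need (0, 4) fits (4, 6); releases (1, 3), pool now (5, 9)
  alpha: need (3, 5) fits (5, 9); releases (1, 0), pool now (6, 9)


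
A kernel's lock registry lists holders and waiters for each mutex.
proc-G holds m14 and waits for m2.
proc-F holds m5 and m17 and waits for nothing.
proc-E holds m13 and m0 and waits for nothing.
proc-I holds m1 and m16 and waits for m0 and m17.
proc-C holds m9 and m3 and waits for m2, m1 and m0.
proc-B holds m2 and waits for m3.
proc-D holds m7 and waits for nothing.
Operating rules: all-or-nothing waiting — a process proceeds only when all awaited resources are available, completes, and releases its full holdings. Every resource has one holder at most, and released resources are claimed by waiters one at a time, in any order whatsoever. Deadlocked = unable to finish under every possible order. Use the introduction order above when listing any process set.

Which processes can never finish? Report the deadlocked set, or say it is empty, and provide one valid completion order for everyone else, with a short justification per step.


The deadlocked set is proc-G, proc-C and proc-B.
Key observation: the cycle proc-B -> proc-C -> proc-B can never break — each member waits on the next; proc-G waits into the deadlock from upstream.
A valid finishing order for the others: proc-E, proc-F, proc-I, proc-D.
Verifying each step:
  proc-E: no waits; runs immediately, freeing m13 and m0
  proc-F: no waits; runs immediately, freeing m5 and m17
  proc-I waits on m0 and m17 — all released -> runs and releases m1 and m16
  proc-D: no waits; runs immediately, freeing m7


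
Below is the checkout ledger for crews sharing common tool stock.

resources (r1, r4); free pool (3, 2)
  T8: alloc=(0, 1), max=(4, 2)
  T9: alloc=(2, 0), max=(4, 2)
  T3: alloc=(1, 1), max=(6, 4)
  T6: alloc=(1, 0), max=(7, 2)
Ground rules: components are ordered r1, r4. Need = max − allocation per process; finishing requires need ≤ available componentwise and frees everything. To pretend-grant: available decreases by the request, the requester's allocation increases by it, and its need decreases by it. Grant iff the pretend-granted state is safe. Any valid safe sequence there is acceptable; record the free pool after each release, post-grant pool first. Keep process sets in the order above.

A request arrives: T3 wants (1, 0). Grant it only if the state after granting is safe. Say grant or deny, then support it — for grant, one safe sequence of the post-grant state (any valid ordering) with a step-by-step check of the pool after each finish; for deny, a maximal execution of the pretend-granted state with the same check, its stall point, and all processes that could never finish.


GRANT: granting preserves safety; a valid post-grant sequence is T9, T8, T3, T6.
Key observation: post-grant, (2, 2) remains, and an order beginning with T9 completes everyone.
Step-by-step check of the post-grant state:
  pool = (2, 2)
  T9 needs (2, 2) <= (2, 2) -> finishes; pool += (2, 0) = (4, 2)
  T8 needs (4, 1) <= (4, 2) -> finishes; pool += (0, 1) = (4, 3)
  T3 needs (4, 3) <= (4, 3) -> finishes; pool += (2, 1) = (6, 4)
  T6 needs (6, 2) <= (6, 4) -> finishes; pool += (1, 0) = (7, 4)


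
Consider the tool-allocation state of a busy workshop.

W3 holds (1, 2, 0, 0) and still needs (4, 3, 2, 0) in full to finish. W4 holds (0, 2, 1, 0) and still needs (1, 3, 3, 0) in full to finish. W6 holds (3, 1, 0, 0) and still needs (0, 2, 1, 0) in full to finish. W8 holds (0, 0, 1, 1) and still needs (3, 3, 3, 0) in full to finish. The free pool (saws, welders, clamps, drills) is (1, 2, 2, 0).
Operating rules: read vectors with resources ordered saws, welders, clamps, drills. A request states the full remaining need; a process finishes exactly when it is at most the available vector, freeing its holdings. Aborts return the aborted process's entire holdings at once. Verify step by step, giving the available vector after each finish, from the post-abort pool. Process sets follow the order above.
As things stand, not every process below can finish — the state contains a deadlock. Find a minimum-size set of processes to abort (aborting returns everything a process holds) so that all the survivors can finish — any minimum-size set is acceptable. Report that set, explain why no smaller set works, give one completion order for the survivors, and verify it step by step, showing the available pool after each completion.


Abort W8.
Key observation: the deadlocked W4 becomes finishable only because W8 released (0, 0, 1, 1); it completes at step 3 below.
Minimality: the empty abort set fails — the state is deadlocked as it stands.
Survivors finish in the order: W6, W3, W4. Verifying each step (pool after the aborts first):
  pool = (1, 2, 3, 1)
  W6: need (0, 2, 1, 0) fits (1, 2, 3, 1); releases (3, 1, 0, 0), pool now (4, 3, 3, 1)
  W3: need (4, 3, 2, 0) fits (4, 3, 3, 1); releases (1, 2, 0, 0), pool now (5, 5, 3, 1)
  W4: need (1, 3, 3, 0) fits (5, 5, 3, 1); releases (0, 2, 1, 0), pool now (5, 7, 4, 1)


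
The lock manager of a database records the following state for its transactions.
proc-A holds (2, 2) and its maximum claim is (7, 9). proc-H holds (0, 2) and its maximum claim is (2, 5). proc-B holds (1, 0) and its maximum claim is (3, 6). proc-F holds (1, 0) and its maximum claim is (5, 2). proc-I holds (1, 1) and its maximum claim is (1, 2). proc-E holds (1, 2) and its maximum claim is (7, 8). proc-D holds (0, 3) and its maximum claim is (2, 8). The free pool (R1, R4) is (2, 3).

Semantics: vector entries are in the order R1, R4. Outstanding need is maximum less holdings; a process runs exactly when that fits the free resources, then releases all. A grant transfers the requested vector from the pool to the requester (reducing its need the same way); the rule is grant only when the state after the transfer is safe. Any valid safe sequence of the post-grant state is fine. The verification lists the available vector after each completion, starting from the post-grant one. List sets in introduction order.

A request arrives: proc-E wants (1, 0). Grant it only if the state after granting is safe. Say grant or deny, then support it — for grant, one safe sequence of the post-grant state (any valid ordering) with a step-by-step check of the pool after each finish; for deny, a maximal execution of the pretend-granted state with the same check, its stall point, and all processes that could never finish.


DENY. Granting would leave the state unsafe.
Key observation: proc-I, proc-H, proc-D, proc-B can finish, but then (3, 9) is all there is, and the blocked group's R1 demands exceed it.
On the post-grant state, proc-I, proc-H, proc-D, proc-B is a maximal run — nothing extends it. Verifying each step:
  pool = (1, 3)
  run proc-I (needs (0, 1), free (1, 3)); after release of (1, 1) the pool is (2, 4)
  run proc-H (needs (2, 3), free (2, 4)); after release of (0, 2) the pool is (2, 6)
  run proc-D (needs (2, 5), free (2, 6)); after release of (0, 3) the pool is (2, 9)
  run proc-B (needs (2, 6), free (2, 9)); after release of (1, 0) the pool is (3, 9)
  proc-A cannot run: need (5, 7) vs free (3, 9) (insufficient R1)
  proc-F cannot run: need (4, 2) vs free (3, 9) (insufficient R1)
  proc-E cannot run: need (5, 6) vs free (3, 9) (insufficient R1)
Had the request been granted, proc-A, proc-F and proc-E could never finish.


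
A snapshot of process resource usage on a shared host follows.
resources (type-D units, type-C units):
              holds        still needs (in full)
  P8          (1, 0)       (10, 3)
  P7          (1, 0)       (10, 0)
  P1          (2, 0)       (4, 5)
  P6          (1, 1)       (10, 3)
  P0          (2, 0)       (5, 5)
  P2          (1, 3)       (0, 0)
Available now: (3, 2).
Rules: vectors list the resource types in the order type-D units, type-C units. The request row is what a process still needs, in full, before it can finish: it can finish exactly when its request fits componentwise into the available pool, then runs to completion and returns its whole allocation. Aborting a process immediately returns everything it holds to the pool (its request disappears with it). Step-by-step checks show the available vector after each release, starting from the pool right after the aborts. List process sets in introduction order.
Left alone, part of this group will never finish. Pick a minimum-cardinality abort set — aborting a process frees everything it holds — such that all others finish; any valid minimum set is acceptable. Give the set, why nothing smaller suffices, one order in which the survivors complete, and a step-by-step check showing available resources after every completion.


Abort P8 and P6.
Key observation: the returned (2, 1) from P8 and P6 is what brings P7 — unrunnable before, under any order — into play at step 4.
No one abort is enough; case by case: P8 alone leaves P7 blocked (short on type-D units); P7 alone leaves P8 blocked (short on type-D units); P1 alone leaves P8 blocked (short on type-D units); P6 alone leaves P8 blocked (short on type-D units); P0 alone leaves P8 blocked (short on type-D units); P2 alone leaves P8 blocked (short on type-D units).
One survivor order: P2, P0, P1, P7. Step-by-step check (post-abort pool first):
  pool = (5, 3)
  run P2 (needs (0, 0), free (5, 3)); after release of (1, 3) the pool is (6, 6)
  run P0 (needs (5, 5), free (6, 6)); after release of (2, 0) the pool is (8, 6)
  run P1 (needs (4, 5), free (8, 6)); after release of (2, 0) the pool is (10, 6)
  run P7 (needs (10, 0), free (10, 6)); after release of (1, 0) the pool is (11, 6)


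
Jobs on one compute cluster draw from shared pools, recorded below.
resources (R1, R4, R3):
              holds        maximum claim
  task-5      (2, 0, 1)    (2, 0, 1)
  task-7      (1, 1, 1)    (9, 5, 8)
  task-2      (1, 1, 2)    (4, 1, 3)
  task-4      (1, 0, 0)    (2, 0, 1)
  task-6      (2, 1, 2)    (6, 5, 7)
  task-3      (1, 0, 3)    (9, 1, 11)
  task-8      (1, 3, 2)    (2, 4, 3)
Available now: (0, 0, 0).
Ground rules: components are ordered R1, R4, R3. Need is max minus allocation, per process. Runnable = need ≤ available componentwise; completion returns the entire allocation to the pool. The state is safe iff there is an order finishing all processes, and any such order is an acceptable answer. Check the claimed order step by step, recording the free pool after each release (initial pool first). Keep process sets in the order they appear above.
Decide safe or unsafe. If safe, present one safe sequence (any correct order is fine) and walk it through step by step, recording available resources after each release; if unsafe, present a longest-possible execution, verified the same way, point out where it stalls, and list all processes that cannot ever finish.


The state is UNSAFE.
Key observation: no order helps: past task-5, task-4, task-2, task-8, task-6, the free pool tops out at (7, 5, 7), below what each blocked process needs in R1.
A maximal execution: task-5, task-4, task-2, task-8, task-6 — then nothing else fits. Verifying each step:
  pool = (0, 0, 0)
  task-5 needs (0, 0, 0) <= (0, 0, 0) -> finishes; pool += (2, 0, 1) = (2, 0, 1)
  task-4 needs (1, 0, 1) <= (2, 0, 1) -> finishes; pool += (1, 0, 0) = (3, 0, 1)
  task-2 needs (3, 0, 1) <= (3, 0, 1) -> finishes; pool += (1, 1, 2) = (4, 1, 3)
  task-8 needs (1, 1, 1) <= (4, 1, 3) -> finishes; pool += (1, 3, 2) = (5, 4, 5)
  task-6 needs (4, 4, 5) <= (5, 4, 5) -> finishes; pool += (2, 1, 2) = (7, 5, 7)
  task-7 still needs (8, 4, 7) but only (7, 5, 7) is free — short on R1
  task-3 still needs (8, 1, 8) but only (7, 5, 7) is free — short on R1 and R3
Permanently blocked: task-7 and task-3.


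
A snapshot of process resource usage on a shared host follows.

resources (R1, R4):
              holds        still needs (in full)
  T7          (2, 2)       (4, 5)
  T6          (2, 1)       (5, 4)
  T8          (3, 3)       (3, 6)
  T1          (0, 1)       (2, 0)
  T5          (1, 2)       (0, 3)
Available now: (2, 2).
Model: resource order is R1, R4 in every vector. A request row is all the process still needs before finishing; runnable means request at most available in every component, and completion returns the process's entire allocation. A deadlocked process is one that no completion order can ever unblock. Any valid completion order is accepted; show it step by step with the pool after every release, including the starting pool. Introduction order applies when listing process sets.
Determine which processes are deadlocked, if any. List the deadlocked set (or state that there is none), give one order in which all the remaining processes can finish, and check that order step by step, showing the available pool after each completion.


Deadlocked set: T7, T6 and T8.
Key observation: after T1, T5 the pool peaks at (3, 5), and each blocked process is short somewhere: T7 on R1; T6 on R1; T8 on R4.
The rest can finish in the order T1, T5. Walking it through:
  pool = (2, 2)
  T1: need (2, 0) fits (2, 2); releases (0, 1), pool now (2, 3)
  T5: need (0, 3) fits (2, 3); releases (1, 2), pool now (3, 5)
None of the blocked processes ever fits:
  T7 cannot run: need (4, 5) vs free (3, 5) (insufficient R1)
  T6 cannot run: need (5, 4) vs free (3, 5) (insufficient R1)
  T8 cannot run: need (3, 6) vs free (3, 5) (insufficient R4)


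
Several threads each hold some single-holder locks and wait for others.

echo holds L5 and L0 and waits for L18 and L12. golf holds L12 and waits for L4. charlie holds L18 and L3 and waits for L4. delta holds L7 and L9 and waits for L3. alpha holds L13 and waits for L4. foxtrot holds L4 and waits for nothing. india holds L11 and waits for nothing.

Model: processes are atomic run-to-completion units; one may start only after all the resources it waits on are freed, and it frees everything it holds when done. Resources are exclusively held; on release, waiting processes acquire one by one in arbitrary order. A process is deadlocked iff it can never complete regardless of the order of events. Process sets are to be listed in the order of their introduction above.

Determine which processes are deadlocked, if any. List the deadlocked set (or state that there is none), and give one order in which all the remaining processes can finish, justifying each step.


Nothing here is deadlocked.
Key observation: every chain of waits terminates; starting from the processes that wait on nothing, all the rest unlock in turn.
A valid finishing order for the others: foxtrot, golf, charlie, india, echo, delta, alpha.
Check, step by step:
  run foxtrot (it waits on nothing); releases L4
  run golf (all its waits — L4 — are resolved); releases L12
  run charlie (all its waits — L4 — are resolved); releases L18 and L3
  run india (it waits on nothing); releases L11
  run echo (all its waits — L18 and L12 — are resolved); releases L5 and L0
  run delta (all its waits — L3 — are resolved); releases L7 and L9
  run alpha (all its waits — L4 — are resolved); releases L13


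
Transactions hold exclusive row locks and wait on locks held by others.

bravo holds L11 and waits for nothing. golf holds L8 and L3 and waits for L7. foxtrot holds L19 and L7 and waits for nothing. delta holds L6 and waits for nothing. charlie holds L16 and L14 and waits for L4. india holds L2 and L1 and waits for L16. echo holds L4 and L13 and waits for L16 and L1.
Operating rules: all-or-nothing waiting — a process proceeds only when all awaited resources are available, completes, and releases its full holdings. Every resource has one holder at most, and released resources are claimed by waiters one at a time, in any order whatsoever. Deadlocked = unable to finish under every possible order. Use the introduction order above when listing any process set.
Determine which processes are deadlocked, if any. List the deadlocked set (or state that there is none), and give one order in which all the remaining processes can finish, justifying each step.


Deadlocked set: charlie, india and echo.
Key observation: nobody on the ring charlie -> echo -> charlie can start until another member finishes, which never happens; india is caught in further circular waits.
The rest can finish in the order foxtrot, bravo, golf, delta.
Step-by-step check:
  foxtrot: no waits; runs immediately, freeing L19 and L7
  bravo: no waits; runs immediately, freeing L11
  golf waits on L7 — all released -> runs and releases L8 and L3
  delta: no waits; runs immediately, freeing L6


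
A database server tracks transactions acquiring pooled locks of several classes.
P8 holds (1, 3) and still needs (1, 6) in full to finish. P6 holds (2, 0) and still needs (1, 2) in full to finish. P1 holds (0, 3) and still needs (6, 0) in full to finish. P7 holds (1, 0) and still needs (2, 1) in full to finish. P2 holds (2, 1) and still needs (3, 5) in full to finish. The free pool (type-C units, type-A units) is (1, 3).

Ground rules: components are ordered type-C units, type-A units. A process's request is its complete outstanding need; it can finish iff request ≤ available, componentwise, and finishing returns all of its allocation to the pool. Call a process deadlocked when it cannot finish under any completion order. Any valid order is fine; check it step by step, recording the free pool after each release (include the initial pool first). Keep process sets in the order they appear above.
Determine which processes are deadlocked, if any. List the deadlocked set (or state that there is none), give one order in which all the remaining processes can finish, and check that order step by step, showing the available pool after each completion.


The deadlocked set is P8, P1 and P2.
Key observation: after P6, P7 the pool peaks at (4, 3), and each blocked process is short somewhere: P8 on type-A units; P1 on type-C units; P2 on type-A units.
A valid finishing order for the others: P6, P7. Walking it through:
  pool = (1, 3)
  P6 needs (1, 2) <= (1, 3) -> finishes; pool += (2, 0) = (3, 3)
  P7 needs (2, 1) <= (3, 3) -> finishes; pool += (1, 0) = (4, 3)
The stuck group stays short no matter what:
  blocked: P8 wants (1, 6), pool (4, 3) — not enough type-A units
  blocked: P1 wants (6, 0), pool (4, 3) — not enough type-C units
  blocked: P2 wants (3, 5), pool (4, 3) — not enough type-A units


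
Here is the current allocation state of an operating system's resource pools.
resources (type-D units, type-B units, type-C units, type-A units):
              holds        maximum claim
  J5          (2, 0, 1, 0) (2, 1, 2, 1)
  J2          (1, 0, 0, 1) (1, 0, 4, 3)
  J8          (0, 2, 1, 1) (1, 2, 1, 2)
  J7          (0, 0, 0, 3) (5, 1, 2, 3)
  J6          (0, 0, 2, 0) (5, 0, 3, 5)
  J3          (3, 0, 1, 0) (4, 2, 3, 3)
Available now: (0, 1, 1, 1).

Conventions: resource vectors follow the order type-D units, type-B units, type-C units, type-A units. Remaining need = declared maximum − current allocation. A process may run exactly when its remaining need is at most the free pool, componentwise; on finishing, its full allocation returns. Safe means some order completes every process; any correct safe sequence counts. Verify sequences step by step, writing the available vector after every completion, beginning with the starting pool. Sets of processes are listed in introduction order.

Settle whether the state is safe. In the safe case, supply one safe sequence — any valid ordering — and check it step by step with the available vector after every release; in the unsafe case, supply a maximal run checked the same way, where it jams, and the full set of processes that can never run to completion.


The state is UNSAFE.
Key observation: after J5, J8 the pool peaks at (2, 3, 3, 2), and each blocked process is short somewhere: J2 on type-C units; J7 on type-D units; J6 on type-D units, type-A units; J3 on type-A units.
A maximal execution: J5, J8 — then nothing else fits. Walking it through:
  pool = (0, 1, 1, 1)
  run J5 (needs (0, 1, 1, 1), free (0, 1, 1, 1)); after release of (2, 0, 1, 0) the pool is (2, 1, 2, 1)
  run J8 (needs (1, 0, 0, 1), free (2, 1, 2, 1)); after release of (0, 2, 1, 1) the pool is (2, 3, 3, 2)
  J2 cannot run: need (0, 0, 4, 2) vs free (2, 3, 3, 2) (insufficient type-C units)
  J7 cannot run: need (5, 1, 2, 0) vs free (2, 3, 3, 2) (insufficient type-D units)
  J6 cannot run: need (5, 0, 1, 5) vs free (2, 3, 3, 2) (insufficient type-D units and type-A units)
  J3 cannot run: need (1, 2, 2, 3) vs free (2, 3, 3, 2) (insufficient type-A units)
Permanently blocked: J2, J7, J6 and J3.


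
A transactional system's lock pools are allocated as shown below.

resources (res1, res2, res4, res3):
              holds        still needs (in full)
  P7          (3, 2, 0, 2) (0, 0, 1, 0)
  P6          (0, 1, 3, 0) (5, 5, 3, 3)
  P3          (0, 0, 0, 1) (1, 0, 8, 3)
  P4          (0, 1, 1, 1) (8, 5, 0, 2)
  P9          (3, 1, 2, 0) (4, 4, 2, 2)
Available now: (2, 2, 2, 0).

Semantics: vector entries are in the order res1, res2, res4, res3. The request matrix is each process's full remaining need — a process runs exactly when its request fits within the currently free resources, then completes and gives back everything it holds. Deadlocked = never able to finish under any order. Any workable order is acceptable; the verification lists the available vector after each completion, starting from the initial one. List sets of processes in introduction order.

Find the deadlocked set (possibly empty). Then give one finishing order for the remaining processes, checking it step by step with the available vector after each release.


Nothing here is deadlocked.
Key observation: P7 can run right away; the returned allocation unlocks the remaining processes in turn.
The rest can finish in the order P7, P9, P4, P6, P3. Check, step by step:
  pool = (2, 2, 2, 0)
  P7 needs (0, 0, 1, 0) <= (2, 2, 2, 0) -> finishes; pool += (3, 2, 0, 2) = (5, 4, 2, 2)
  P9 needs (4, 4, 2, 2) <= (5, 4, 2, 2) -> finishes; pool += (3, 1, 2, 0) = (8, 5, 4, 2)
  P4 needs (8, 5, 0, 2) <= (8, 5, 4, 2) -> finishes; pool += (0, 1, 1, 1) = (8, 6, 5, 3)
  P6 needs (5, 5, 3, 3) <= (8, 6, 5, 3) -> finishes; pool += (0, 1, 3, 0) = (8, 7, 8, 3)
  P3 needs (1, 0, 8, 3) <= (8, 7, 8, 3) -> finishes; pool += (0, 0, 0, 1) = (8, 7, 8, 4)


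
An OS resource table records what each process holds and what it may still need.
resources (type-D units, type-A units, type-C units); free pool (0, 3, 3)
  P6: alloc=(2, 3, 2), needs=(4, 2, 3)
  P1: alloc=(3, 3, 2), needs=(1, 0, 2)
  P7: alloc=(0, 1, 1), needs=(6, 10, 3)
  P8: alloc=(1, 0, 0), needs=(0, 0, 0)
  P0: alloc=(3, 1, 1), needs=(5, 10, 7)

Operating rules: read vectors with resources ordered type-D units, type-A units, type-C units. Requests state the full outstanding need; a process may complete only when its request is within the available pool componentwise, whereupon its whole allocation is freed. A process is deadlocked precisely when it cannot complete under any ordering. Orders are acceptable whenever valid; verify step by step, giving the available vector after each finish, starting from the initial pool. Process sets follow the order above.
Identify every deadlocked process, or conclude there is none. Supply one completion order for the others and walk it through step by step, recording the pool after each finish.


The deadlocked set is P7 and P0.
Key observation: P8, P1, P6 can finish, but then (6, 9, 7) is all there is, and the blocked group's type-A units demands exceed it.
A valid finishing order for the others: P8, P1, P6. Step-by-step check:
  pool = (0, 3, 3)
  P8: need (0, 0, 0) fits (0, 3, 3); releases (1, 0, 0), pool now (1, 3, 3)
  P1: need (1, 0, 2) fits (1, 3, 3); releases (3, 3, 2), pool now (4, 6, 5)
  P6: need (4, 2, 3) fits (4, 6, 5); releases (2, 3, 2), pool now (6, 9, 7)
The stuck group stays short no matter what:
  P7 cannot run: need (6, 10, 3) vs free (6, 9, 7) (insufficient type-A units)
  P0 cannot run: need (5, 10, 7) vs free (6, 9, 7) (insufficient type-A units)


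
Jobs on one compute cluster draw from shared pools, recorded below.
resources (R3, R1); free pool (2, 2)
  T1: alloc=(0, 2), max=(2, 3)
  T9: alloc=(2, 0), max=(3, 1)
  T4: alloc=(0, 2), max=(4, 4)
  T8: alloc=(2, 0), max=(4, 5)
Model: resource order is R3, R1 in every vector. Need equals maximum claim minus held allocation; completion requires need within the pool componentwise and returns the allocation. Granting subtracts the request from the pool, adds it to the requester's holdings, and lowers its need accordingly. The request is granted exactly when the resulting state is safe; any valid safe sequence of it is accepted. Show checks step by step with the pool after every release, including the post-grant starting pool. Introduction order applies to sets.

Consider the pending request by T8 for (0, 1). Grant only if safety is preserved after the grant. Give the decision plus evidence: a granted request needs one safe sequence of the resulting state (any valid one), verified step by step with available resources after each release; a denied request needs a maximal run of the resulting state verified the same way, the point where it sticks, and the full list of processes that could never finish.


GRANT — the state after the grant stays safe, e.g. via T1, T9, T4, T8.
Key observation: with (2, 1) left after the transfer, T1 can run at once — the state stays safe.
Verifying the post-grant state step by step:
  pool = (2, 1)
  T1 needs (2, 1) <= (2, 1) -> finishes; pool += (0, 2) = (2, 3)
  T9 needs (1, 1) <= (2, 3) -> finishes; pool += (2, 0) = (4, 3)
  T4 needs (4, 2) <= (4, 3) -> finishes; pool += (0, 2) = (4, 5)
  T8 needs (2, 4) <= (4, 5) -> finishes; pool += (2, 1) = (6, 6)


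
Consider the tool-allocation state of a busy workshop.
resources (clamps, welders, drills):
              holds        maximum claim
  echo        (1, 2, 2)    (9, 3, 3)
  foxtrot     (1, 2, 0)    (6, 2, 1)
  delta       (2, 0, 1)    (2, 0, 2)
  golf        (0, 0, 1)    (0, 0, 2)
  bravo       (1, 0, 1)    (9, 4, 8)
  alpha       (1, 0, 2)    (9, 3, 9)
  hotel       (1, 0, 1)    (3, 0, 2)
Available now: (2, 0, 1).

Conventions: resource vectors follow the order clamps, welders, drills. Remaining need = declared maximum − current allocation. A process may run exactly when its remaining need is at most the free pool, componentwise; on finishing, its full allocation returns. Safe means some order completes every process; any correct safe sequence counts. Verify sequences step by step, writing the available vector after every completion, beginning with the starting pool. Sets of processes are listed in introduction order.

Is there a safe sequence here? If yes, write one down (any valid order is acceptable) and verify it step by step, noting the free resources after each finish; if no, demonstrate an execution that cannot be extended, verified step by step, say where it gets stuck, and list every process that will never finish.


UNSAFE.
Key observation: golf, delta, hotel, foxtrot can finish, but then (6, 2, 4) is all there is, and the blocked group's clamps demands exceed it.
A maximal execution: golf, delta, hotel, foxtrot — then nothing else fits. Check, step by step:
  pool = (2, 0, 1)
  run golf (needs (0, 0, 1), free (2, 0, 1)); after release of (0, 0, 1) the pool is (2, 0, 2)
  run delta (needs (0, 0, 1), free (2, 0, 2)); after release of (2, 0, 1) the pool is (4, 0, 3)
  run hotel (needs (2, 0, 1), free (4, 0, 3)); after release of (1, 0, 1) the pool is (5, 0, 4)
  run foxtrot (needs (5, 0, 1), free (5, 0, 4)); after release of (1, 2, 0) the pool is (6, 2, 4)
  blocked: echo wants (8, 1, 1), pool (6, 2, 4) — not enough clamps
  blocked: bravo wants (8, 4, 7), pool (6, 2, 4) — not enough clamps, welders and drills
  blocked: alpha wants (8, 3, 7), pool (6, 2, 4) — not enough clamps, welders and drills
Permanently blocked: echo, bravo and alpha.


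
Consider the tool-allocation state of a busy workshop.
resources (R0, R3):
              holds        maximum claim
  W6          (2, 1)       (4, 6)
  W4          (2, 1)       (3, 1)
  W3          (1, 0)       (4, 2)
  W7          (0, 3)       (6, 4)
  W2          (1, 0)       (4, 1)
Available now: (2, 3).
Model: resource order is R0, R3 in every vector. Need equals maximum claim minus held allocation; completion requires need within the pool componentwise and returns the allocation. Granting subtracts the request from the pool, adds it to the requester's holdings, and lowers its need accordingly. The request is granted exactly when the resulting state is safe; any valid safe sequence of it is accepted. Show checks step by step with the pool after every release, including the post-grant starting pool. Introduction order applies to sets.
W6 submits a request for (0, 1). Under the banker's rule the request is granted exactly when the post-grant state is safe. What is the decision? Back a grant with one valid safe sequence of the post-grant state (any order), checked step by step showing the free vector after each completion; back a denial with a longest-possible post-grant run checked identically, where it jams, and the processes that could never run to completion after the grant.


GRANT. The post-grant state is safe; one safe sequence: W4, W2, W3, W7, W6.
Key observation: the transfer keeps a workable pool ((2, 2)); W4 starts the safe sequence.
Check on the post-grant state, step by step:
  pool = (2, 2)
  W4 needs (1, 0) <= (2, 2) -> finishes; pool += (2, 1) = (4, 3)
  W2 needs (3, 1) <= (4, 3) -> finishes; pool += (1, 0) = (5, 3)
  W3 needs (3, 2) <= (5, 3) -> finishes; pool += (1, 0) = (6, 3)
  W7 needs (6, 1) <= (6, 3) -> finishes; pool += (0, 3) = (6, 6)
  W6 needs (2, 4) <= (6, 6) -> finishes; pool += (2, 2) = (8, 8)


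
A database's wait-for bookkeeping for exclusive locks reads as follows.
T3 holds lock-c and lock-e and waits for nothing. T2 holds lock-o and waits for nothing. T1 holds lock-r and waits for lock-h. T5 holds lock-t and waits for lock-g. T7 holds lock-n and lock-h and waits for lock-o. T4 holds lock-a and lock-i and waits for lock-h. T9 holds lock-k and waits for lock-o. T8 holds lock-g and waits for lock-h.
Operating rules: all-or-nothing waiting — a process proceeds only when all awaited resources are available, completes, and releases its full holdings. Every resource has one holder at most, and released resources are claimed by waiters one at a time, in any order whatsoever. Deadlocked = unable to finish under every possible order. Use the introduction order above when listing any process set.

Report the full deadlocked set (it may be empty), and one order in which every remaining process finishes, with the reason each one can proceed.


The deadlocked set is empty.
Key observation: the wait relation is loop-free; peeling off processes with no waits unwinds the whole state.
A valid finishing order for the others: T2, T7, T8, T3, T4, T9, T5, T1.
Check, step by step:
  run T2 (it waits on nothing); releases lock-o
  run T7 (all its waits — lock-o — are resolved); releases lock-n and lock-h
  run T8 (all its waits — lock-h — are resolved); releases lock-g
  run T3 (it waits on nothing); releases lock-c and lock-e
  run T4 (all its waits — lock-h — are resolved); releases lock-a and lock-i
  run T9 (all its waits — lock-o — are resolved); releases lock-k
  run T5 (all its waits — lock-g — are resolved); releases lock-t
  run T1 (all its waits — lock-h — are resolved); releases lock-r


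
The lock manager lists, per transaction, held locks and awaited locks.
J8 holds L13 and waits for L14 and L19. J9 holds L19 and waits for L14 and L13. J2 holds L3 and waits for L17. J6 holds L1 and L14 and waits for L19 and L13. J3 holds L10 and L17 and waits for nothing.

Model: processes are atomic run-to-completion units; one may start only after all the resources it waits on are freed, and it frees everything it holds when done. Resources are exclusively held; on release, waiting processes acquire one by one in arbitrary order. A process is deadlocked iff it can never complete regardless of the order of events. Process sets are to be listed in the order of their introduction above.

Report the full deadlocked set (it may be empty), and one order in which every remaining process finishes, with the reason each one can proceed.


The deadlocked set is J8, J9 and J6.
Key observation: the knot is the closed ring of waits J8 -> J9 -> J8; J6 is caught in further circular waits.
A valid finishing order for the others: J3, J2.
Verifying each step:
  J3: no waits; runs immediately, freeing L10 and L17
  J2: everything it awaited (L17) is free; runs, freeing L3


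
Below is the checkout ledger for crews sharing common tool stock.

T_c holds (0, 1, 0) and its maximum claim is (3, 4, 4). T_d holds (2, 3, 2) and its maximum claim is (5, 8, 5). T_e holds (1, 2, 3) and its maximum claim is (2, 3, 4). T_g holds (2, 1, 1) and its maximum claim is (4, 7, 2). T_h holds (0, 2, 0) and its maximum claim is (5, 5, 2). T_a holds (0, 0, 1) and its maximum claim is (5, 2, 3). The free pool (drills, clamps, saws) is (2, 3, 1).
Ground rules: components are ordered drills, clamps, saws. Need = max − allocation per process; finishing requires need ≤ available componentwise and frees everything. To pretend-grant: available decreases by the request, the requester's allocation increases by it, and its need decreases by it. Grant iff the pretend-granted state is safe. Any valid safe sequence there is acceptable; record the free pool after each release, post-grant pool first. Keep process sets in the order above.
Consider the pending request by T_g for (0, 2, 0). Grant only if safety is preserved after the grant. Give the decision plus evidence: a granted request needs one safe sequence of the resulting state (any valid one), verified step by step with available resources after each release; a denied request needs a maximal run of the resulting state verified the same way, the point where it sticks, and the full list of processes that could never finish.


GRANT. The post-grant state is safe; one safe sequence: T_e, T_c, T_g, T_a, T_d, T_h.
Key observation: granting shrinks the pool to (2, 1, 1), yet T_e still fits and the chain goes through.
Verifying the post-grant state step by step:
  pool = (2, 1, 1)
  T_e needs (1, 1, 1) <= (2, 1, 1) -> finishes; pool += (1, 2, 3) = (3, 3, 4)
  T_c needs (3, 3, 4) <= (3, 3, 4) -> finishes; pool += (0, 1, 0) = (3, 4, 4)
  T_g needs (2, 4, 1) <= (3, 4, 4) -> finishes; pool += (2, 3, 1) = (5, 7, 5)
  T_a needs (5, 2, 2) <= (5, 7, 5) -> finishes; pool += (0, 0, 1) = (5, 7, 6)
  T_d needs (3, 5, 3) <= (5, 7, 6) -> finishes; pool += (2, 3, 2) = (7, 10, 8)
  T_h needs (5, 3, 2) <= (7, 10, 8) -> finishes; pool += (0, 2, 0) = (7, 12, 8)


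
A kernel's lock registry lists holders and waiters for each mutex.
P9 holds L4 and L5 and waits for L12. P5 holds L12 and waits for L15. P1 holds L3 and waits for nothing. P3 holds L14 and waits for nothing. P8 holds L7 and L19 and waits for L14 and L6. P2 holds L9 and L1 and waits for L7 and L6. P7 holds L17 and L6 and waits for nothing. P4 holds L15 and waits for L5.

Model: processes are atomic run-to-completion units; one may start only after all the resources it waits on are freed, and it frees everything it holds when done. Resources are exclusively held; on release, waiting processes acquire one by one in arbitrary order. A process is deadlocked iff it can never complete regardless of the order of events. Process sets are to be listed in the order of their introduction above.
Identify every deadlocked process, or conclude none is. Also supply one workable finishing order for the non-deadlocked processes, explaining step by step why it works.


The deadlocked set is P9, P5 and P4.
Key observation: the loop P9 -> P5 -> P4 -> P9 blocks itself forever; no other process is dragged down with it.
The rest can finish in the order P7, P3, P1, P8, P2.
Verifying each step:
  P7: no waits; runs immediately, freeing L17 and L6
  P3: no waits; runs immediately, freeing L14
  P1: no waits; runs immediately, freeing L3
  P8 waits on L14 and L6 — all released -> runs and releases L7 and L19
  P2 waits on L7 and L6 — all released -> runs and releases L9 and L1


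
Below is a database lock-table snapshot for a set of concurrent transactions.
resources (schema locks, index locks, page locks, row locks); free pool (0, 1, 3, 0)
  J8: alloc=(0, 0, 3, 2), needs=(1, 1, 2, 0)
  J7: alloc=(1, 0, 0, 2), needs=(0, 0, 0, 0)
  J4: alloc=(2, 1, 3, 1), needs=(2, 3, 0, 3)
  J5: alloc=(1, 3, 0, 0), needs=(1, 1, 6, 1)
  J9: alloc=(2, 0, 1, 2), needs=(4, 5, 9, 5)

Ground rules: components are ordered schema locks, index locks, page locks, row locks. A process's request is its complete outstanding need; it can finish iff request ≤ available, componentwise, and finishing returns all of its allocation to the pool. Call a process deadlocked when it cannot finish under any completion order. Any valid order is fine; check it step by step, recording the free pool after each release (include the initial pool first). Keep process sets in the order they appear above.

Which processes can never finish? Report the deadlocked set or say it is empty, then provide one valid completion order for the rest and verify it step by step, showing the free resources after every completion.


No process is deadlocked.
Key observation: starting with J7, each completion frees enough for the next — no one is permanently blocked.
One completion order for the rest: J7, J8, J5, J4, J9. Step-by-step check:
  pool = (0, 1, 3, 0)
  run J7 (needs (0, 0, 0, 0), free (0, 1, 3, 0)); after release of (1, 0, 0, 2) the pool is (1, 1, 3, 2)
  run J8 (needs (1, 1, 2, 0), free (1, 1, 3, 2)); after release of (0, 0, 3, 2) the pool is (1, 1, 6, 4)
  run J5 (needs (1, 1, 6, 1), free (1, 1, 6, 4)); after release of (1, 3, 0, 0) the pool is (2, 4, 6, 4)
  run J4 (needs (2, 3, 0, 3), free (2, 4, 6, 4)); after release of (2, 1, 3, 1) the pool is (4, 5, 9, 5)
  run J9 (needs (4, 5, 9, 5), free (4, 5, 9, 5)); after release of (2, 0, 1, 2) the pool is (6, 5, 10, 7)


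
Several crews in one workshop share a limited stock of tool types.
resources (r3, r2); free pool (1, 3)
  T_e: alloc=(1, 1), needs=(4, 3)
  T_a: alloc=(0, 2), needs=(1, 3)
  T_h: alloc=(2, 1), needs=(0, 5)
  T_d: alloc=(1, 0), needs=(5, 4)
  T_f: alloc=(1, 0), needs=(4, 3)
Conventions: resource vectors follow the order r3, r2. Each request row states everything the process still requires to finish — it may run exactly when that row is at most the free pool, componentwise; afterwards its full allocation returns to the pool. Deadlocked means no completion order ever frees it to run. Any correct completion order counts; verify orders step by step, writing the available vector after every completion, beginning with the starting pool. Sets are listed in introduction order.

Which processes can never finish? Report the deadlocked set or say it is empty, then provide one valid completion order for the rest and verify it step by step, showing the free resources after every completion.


Deadlocked: T_e, T_d and T_f.
Key observation: no order helps: past T_a, T_h, the free pool tops out at (3, 6), below what each blocked process needs in r3.
The rest can finish in the order T_a, T_h. Check, step by step:
  pool = (1, 3)
  run T_a (needs (1, 3), free (1, 3)); after release of (0, 2) the pool is (1, 5)
  run T_h (needs (0, 5), free (1, 5)); after release of (2, 1) the pool is (3, 6)
The stuck group stays short no matter what:
  T_e cannot run: need (4, 3) vs free (3, 6) (insufficient r3)
  T_d cannot run: need (5, 4) vs free (3, 6) (insufficient r3)
  T_f cannot run: need (4, 3) vs free (3, 6) (insufficient r3)
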